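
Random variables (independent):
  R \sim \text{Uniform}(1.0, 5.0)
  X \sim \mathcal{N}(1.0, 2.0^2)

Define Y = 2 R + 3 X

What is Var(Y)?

For independent RVs: Var(aX + bY) = a²Var(X) + b²Var(Y)
Var(R) = 1.3333333
Var(X) = 4
Var(Y) = 2²*1.3333333 + 3²*4
= 4*1.3333333 + 9*4 = 41.333333

41.333333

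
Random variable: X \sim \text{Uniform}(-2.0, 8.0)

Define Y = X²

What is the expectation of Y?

Using E[X²] = Var(X) + (E[X])²:
E[X] = 3
Var(X) = (8 + 2)^2/12 = 8.3333333
E[X²] = 8.3333333 + 3² = 8.3333333 + 9 = 17.333333

17.333333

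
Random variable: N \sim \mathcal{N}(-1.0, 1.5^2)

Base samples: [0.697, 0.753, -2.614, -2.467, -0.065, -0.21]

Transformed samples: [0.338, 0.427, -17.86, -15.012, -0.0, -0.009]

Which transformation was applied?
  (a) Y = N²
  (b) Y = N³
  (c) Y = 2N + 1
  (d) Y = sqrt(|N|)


Checking option (b) Y = N³:
  N = 0.697 -> Y = 0.338 ✓
  N = 0.753 -> Y = 0.427 ✓
  N = -2.614 -> Y = -17.86 ✓
All samples match this transformation.

(b) N³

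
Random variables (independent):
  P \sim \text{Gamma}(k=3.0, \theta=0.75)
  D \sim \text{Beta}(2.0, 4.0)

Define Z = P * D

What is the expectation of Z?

For independent RVs: E[XY] = E[X]*E[Y]
E[P] = 2.25
E[D] = 0.33333333
E[Z] = 2.25 * 0.33333333 = 0.75

0.75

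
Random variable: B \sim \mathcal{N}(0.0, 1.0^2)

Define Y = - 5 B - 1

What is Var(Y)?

For Y = aB + b: Var(Y) = a² * Var(B)
Var(B) = 1.0^2 = 1
Var(Y) = (-5)² * 1 = 25 * 1 = 25

25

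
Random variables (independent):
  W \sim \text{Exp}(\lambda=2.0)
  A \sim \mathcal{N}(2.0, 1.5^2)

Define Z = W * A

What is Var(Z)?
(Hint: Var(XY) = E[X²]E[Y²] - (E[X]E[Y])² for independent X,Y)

Var(XY) = E[X²]E[Y²] - (E[X]E[Y])²
E[W] = 0.5, Var(W) = 0.25
E[A] = 2, Var(A) = 2.25
E[W²] = 0.25 + 0.5² = 0.5
E[A²] = 2.25 + 2² = 6.25
Var(Z) = 0.5*6.25 - (0.5*2)²
= 3.125 - 1 = 2.125

2.125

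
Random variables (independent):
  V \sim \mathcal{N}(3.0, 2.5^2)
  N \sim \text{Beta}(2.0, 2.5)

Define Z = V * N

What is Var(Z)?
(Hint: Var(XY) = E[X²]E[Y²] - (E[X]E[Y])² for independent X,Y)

Var(XY) = E[X²]E[Y²] - (E[X]E[Y])²
E[V] = 3, Var(V) = 6.25
E[N] = 0.44444444, Var(N) = 0.044893378
E[V²] = 6.25 + 3² = 15.25
E[N²] = 0.044893378 + 0.44444444² = 0.24242424
Var(Z) = 15.25*0.24242424 - (3*0.44444444)²
= 3.6969697 - 1.7777778 = 1.9191919

1.9191919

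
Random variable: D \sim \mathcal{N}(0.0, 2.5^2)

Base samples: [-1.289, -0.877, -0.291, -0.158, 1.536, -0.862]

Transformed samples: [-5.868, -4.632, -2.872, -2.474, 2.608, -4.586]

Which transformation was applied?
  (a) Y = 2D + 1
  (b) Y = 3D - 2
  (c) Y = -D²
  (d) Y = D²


Checking option (b) Y = 3D - 2:
  D = -1.289 -> Y = -5.868 ✓
  D = -0.877 -> Y = -4.632 ✓
  D = -0.291 -> Y = -2.872 ✓
All samples match this transformation.

(b) 3D - 2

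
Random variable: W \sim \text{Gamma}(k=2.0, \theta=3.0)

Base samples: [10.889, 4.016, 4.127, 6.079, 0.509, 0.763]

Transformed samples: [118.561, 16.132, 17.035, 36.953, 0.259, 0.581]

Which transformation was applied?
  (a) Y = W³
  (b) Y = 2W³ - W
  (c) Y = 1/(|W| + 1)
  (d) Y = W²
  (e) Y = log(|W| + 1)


Checking option (d) Y = W²:
  W = 10.889 -> Y = 118.561 ✓
  W = 4.016 -> Y = 16.132 ✓
  W = 4.127 -> Y = 17.035 ✓
All samples match this transformation.

(d) W²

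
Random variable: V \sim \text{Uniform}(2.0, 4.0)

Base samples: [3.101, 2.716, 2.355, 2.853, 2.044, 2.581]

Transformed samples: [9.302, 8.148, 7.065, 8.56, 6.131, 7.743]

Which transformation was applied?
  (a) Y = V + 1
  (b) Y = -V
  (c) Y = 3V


Checking option (c) Y = 3V:
  V = 3.101 -> Y = 9.302 ✓
  V = 2.716 -> Y = 8.148 ✓
  V = 2.355 -> Y = 7.065 ✓
All samples match this transformation.

(c) 3V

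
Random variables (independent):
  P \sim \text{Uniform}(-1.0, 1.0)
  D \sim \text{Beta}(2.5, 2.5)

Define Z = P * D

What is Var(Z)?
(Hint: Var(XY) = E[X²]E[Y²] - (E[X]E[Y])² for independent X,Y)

Var(XY) = E[X²]E[Y²] - (E[X]E[Y])²
E[P] = 0, Var(P) = 0.33333333
E[D] = 0.5, Var(D) = 0.041666667
E[P²] = 0.33333333 + 0² = 0.33333333
E[D²] = 0.041666667 + 0.5² = 0.29166667
Var(Z) = 0.33333333*0.29166667 - (0*0.5)²
= 0.097222222 - 0 = 0.097222222

0.097222222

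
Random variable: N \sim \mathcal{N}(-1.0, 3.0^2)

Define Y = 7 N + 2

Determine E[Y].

For Y = 7N + 2:
E[Y] = 7 * E[N] + 2
E[N] = -1.0 = -1
E[Y] = 7 * (-1) + 2 = -5

-5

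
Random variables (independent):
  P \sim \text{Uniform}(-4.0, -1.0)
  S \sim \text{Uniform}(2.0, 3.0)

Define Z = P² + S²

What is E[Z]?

E[Z] = E[P²] + E[S²]
E[P²] = Var(P) + E[P]² = 0.75 + 6.25 = 7
E[S²] = Var(S) + E[S]² = 0.083333333 + 6.25 = 6.3333333
E[Z] = 7 + 6.3333333 = 13.333333

13.333333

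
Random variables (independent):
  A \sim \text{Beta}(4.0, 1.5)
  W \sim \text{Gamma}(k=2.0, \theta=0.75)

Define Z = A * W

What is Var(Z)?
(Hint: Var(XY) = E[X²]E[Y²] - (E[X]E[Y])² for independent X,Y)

Var(XY) = E[X²]E[Y²] - (E[X]E[Y])²
E[A] = 0.72727273, Var(A) = 0.03051494
E[W] = 1.5, Var(W) = 1.125
E[A²] = 0.03051494 + 0.72727273² = 0.55944056
E[W²] = 1.125 + 1.5² = 3.375
Var(Z) = 0.55944056*3.375 - (0.72727273*1.5)²
= 1.8881119 - 1.1900826 = 0.69802924

0.69802924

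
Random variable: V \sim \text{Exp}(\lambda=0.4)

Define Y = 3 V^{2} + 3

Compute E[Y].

E[Y] = 3*E[V²] + 3
E[V] = 2.5
E[V²] = Var(V) + (E[V])² = 6.25 + 6.25 = 12.5
E[Y] = 3*12.5 + 3 = 40.5

40.5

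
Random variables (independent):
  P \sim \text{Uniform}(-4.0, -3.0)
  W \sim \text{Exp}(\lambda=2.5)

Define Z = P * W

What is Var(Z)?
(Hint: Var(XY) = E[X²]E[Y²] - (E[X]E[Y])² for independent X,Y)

Var(XY) = E[X²]E[Y²] - (E[X]E[Y])²
E[P] = -3.5, Var(P) = 0.083333333
E[W] = 0.4, Var(W) = 0.16
E[P²] = 0.083333333 + (-3.5)² = 12.333333
E[W²] = 0.16 + 0.4² = 0.32
Var(Z) = 12.333333*0.32 - (-3.5*0.4)²
= 3.9466667 - 1.96 = 1.9866667

1.9866667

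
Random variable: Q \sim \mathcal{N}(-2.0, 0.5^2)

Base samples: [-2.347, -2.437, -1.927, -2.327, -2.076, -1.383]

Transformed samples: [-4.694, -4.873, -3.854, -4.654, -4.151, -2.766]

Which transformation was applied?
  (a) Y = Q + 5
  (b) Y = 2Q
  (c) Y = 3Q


Checking option (b) Y = 2Q:
  Q = -2.347 -> Y = -4.694 ✓
  Q = -2.437 -> Y = -4.873 ✓
  Q = -1.927 -> Y = -3.854 ✓
All samples match this transformation.

(b) 2Q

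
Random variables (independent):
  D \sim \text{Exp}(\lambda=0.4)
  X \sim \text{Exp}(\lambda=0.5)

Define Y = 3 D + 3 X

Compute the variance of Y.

For independent RVs: Var(aX + bY) = a²Var(X) + b²Var(Y)
Var(D) = 6.25
Var(X) = 4
Var(Y) = 3²*6.25 + 3²*4
= 9*6.25 + 9*4 = 92.25

92.25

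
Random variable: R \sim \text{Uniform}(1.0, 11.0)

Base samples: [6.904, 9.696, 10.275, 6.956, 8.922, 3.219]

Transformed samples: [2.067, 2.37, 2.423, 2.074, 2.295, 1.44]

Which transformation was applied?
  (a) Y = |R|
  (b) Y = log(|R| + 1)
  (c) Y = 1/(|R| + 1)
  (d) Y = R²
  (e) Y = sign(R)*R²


Checking option (b) Y = log(|R| + 1):
  R = 6.904 -> Y = 2.067 ✓
  R = 9.696 -> Y = 2.37 ✓
  R = 10.275 -> Y = 2.423 ✓
All samples match this transformation.

(b) log(|R| + 1)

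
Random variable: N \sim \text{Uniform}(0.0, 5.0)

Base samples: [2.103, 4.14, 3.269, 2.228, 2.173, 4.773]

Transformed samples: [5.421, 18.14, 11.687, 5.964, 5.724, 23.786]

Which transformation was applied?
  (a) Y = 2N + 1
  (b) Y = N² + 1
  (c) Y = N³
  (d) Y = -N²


Checking option (b) Y = N² + 1:
  N = 2.103 -> Y = 5.421 ✓
  N = 4.14 -> Y = 18.14 ✓
  N = 3.269 -> Y = 11.687 ✓
All samples match this transformation.

(b) N² + 1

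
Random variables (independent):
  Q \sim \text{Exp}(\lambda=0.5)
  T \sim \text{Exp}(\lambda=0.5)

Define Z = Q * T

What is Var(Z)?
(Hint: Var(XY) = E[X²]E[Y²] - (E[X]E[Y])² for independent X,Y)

Var(XY) = E[X²]E[Y²] - (E[X]E[Y])²
E[Q] = 2, Var(Q) = 4
E[T] = 2, Var(T) = 4
E[Q²] = 4 + 2² = 8
E[T²] = 4 + 2² = 8
Var(Z) = 8*8 - (2*2)²
= 64 - 16 = 48

48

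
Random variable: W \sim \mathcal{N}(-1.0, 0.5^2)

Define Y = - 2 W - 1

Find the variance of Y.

For Y = aW + b: Var(Y) = a² * Var(W)
Var(W) = 0.5^2 = 0.25
Var(Y) = (-2)² * 0.25 = 4 * 0.25 = 1

1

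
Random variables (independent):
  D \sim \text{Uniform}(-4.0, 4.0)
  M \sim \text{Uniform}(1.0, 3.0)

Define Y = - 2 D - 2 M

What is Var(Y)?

For independent RVs: Var(aX + bY) = a²Var(X) + b²Var(Y)
Var(D) = 5.3333333
Var(M) = 0.33333333
Var(Y) = (-2)²*5.3333333 + (-2)²*0.33333333
= 4*5.3333333 + 4*0.33333333 = 22.666667

22.666667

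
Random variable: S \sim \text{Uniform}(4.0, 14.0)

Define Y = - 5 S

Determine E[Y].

For Y = -5S:
E[Y] = -5 * E[S]
E[S] = (4 + 14)/2 = 9
E[Y] = -5 * 9 = -45

-45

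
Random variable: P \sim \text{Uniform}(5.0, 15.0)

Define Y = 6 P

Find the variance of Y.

For Y = aP + b: Var(Y) = a² * Var(P)
Var(P) = (15 - 5)^2/12 = 8.3333333
Var(Y) = 6² * 8.3333333 = 36 * 8.3333333 = 300

300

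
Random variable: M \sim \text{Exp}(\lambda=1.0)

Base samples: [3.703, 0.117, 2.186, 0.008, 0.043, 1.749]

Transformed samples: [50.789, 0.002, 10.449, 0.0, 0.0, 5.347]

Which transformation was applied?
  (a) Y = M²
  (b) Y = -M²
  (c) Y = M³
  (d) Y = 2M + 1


Checking option (c) Y = M³:
  M = 3.703 -> Y = 50.789 ✓
  M = 0.117 -> Y = 0.002 ✓
  M = 2.186 -> Y = 10.449 ✓
All samples match this transformation.

(c) M³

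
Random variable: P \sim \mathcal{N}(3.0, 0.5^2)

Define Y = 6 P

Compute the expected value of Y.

For Y = 6P:
E[Y] = 6 * E[P]
E[P] = 3.0 = 3
E[Y] = 6 * 3 = 18

18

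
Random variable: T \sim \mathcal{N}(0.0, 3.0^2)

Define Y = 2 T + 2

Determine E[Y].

For Y = 2T + 2:
E[Y] = 2 * E[T] + 2
E[T] = 0.0 = 0
E[Y] = 2 * 0 + 2 = 2

2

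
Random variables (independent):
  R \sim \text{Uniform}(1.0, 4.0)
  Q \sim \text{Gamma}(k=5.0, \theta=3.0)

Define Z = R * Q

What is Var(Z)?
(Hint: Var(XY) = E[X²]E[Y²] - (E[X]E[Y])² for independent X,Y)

Var(XY) = E[X²]E[Y²] - (E[X]E[Y])²
E[R] = 2.5, Var(R) = 0.75
E[Q] = 15, Var(Q) = 45
E[R²] = 0.75 + 2.5² = 7
E[Q²] = 45 + 15² = 270
Var(Z) = 7*270 - (2.5*15)²
= 1890 - 1406.25 = 483.75

483.75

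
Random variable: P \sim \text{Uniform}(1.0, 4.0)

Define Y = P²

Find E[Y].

Using E[X²] = Var(X) + (E[X])²:
E[P] = 2.5
Var(P) = (4 - 1)^2/12 = 0.75
E[P²] = 0.75 + 2.5² = 0.75 + 6.25 = 7

7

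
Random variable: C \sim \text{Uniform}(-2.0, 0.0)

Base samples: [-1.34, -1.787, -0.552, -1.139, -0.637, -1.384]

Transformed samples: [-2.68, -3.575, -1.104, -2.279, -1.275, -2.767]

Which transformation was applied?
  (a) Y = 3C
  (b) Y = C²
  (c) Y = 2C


Checking option (c) Y = 2C:
  C = -1.34 -> Y = -2.68 ✓
  C = -1.787 -> Y = -3.575 ✓
  C = -0.552 -> Y = -1.104 ✓
All samples match this transformation.

(c) 2C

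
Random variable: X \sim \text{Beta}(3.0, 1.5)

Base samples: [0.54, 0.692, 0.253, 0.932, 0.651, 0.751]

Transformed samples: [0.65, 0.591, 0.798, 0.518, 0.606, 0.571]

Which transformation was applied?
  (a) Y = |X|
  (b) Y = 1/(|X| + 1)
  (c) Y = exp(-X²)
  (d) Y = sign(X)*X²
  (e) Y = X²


Checking option (b) Y = 1/(|X| + 1):
  X = 0.54 -> Y = 0.65 ✓
  X = 0.692 -> Y = 0.591 ✓
  X = 0.253 -> Y = 0.798 ✓
All samples match this transformation.

(b) 1/(|X| + 1)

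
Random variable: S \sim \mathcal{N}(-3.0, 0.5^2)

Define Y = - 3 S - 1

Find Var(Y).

For Y = aS + b: Var(Y) = a² * Var(S)
Var(S) = 0.5^2 = 0.25
Var(Y) = (-3)² * 0.25 = 9 * 0.25 = 2.25

2.25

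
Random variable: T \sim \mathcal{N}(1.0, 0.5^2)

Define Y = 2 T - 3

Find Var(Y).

For Y = aT + b: Var(Y) = a² * Var(T)
Var(T) = 0.5^2 = 0.25
Var(Y) = 2² * 0.25 = 4 * 0.25 = 1

1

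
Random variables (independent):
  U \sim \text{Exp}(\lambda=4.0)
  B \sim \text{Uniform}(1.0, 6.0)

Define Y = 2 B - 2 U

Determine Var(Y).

For independent RVs: Var(aX + bY) = a²Var(X) + b²Var(Y)
Var(U) = 0.0625
Var(B) = 2.0833333
Var(Y) = (-2)²*0.0625 + 2²*2.0833333
= 4*0.0625 + 4*2.0833333 = 8.5833333

8.5833333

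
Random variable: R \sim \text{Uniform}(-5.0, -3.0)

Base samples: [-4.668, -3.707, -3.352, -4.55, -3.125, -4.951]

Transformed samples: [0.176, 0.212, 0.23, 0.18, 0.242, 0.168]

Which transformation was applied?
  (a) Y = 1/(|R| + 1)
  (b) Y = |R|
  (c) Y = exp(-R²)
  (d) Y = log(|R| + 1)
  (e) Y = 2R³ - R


Checking option (a) Y = 1/(|R| + 1):
  R = -4.668 -> Y = 0.176 ✓
  R = -3.707 -> Y = 0.212 ✓
  R = -3.352 -> Y = 0.23 ✓
All samples match this transformation.

(a) 1/(|R| + 1)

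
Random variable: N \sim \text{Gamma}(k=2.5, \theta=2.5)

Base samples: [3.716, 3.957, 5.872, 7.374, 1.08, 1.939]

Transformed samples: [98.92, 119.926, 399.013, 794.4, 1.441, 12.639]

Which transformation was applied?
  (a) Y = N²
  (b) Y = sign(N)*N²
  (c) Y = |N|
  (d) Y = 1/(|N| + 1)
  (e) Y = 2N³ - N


Checking option (e) Y = 2N³ - N:
  N = 3.716 -> Y = 98.92 ✓
  N = 3.957 -> Y = 119.926 ✓
  N = 5.872 -> Y = 399.013 ✓
All samples match this transformation.

(e) 2N³ - N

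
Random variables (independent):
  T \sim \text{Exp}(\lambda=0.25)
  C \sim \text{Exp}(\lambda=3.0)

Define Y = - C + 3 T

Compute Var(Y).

For independent RVs: Var(aX + bY) = a²Var(X) + b²Var(Y)
Var(T) = 16
Var(C) = 0.11111111
Var(Y) = 3²*16 + (-1)²*0.11111111
= 9*16 + 1*0.11111111 = 144.11111

144.11111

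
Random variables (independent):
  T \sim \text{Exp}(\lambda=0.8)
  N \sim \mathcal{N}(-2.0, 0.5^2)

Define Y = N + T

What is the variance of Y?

For independent RVs: Var(aX + bY) = a²Var(X) + b²Var(Y)
Var(T) = 1.5625
Var(N) = 0.25
Var(Y) = 1²*1.5625 + 1²*0.25
= 1*1.5625 + 1*0.25 = 1.8125

1.8125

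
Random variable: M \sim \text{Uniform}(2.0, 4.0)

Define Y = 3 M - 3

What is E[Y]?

For Y = 3M - 3:
E[Y] = 3 * E[M] - 3
E[M] = (2 + 4)/2 = 3
E[Y] = 3 * 3 - 3 = 6

6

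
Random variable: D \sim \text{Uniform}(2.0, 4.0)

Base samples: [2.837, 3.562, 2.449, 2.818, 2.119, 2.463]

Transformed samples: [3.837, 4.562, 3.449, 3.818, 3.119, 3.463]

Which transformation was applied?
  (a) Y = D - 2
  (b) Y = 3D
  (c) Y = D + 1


Checking option (c) Y = D + 1:
  D = 2.837 -> Y = 3.837 ✓
  D = 3.562 -> Y = 4.562 ✓
  D = 2.449 -> Y = 3.449 ✓
All samples match this transformation.

(c) D + 1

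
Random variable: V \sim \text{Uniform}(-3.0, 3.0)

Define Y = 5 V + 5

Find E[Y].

For Y = 5V + 5:
E[Y] = 5 * E[V] + 5
E[V] = (-3 + 3)/2 = 0
E[Y] = 5 * 0 + 5 = 5

5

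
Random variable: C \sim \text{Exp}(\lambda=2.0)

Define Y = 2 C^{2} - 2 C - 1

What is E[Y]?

E[Y] = 2*E[C²] - 2*E[C] - 1
E[C] = 0.5
E[C²] = Var(C) + (E[C])² = 0.25 + 0.25 = 0.5
E[Y] = 2*0.5 - 2*0.5 - 1 = -1

-1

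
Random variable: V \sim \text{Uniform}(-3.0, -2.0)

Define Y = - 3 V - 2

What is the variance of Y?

For Y = aV + b: Var(Y) = a² * Var(V)
Var(V) = (-2 + 3)^2/12 = 0.083333333
Var(Y) = (-3)² * 0.083333333 = 9 * 0.083333333 = 0.75

0.75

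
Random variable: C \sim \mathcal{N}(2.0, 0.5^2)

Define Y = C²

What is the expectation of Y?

Using E[X²] = Var(X) + (E[X])²:
E[C] = 2
Var(C) = 0.5^2 = 0.25
E[C²] = 0.25 + 2² = 0.25 + 4 = 4.25

4.25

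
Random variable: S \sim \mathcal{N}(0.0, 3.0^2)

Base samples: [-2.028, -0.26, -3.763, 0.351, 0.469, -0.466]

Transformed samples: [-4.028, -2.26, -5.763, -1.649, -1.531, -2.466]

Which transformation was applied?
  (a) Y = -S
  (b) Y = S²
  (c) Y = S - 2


Checking option (c) Y = S - 2:
  S = -2.028 -> Y = -4.028 ✓
  S = -0.26 -> Y = -2.26 ✓
  S = -3.763 -> Y = -5.763 ✓
All samples match this transformation.

(c) S - 2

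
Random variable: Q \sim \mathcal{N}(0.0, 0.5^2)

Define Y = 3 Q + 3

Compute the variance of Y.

For Y = aQ + b: Var(Y) = a² * Var(Q)
Var(Q) = 0.5^2 = 0.25
Var(Y) = 3² * 0.25 = 9 * 0.25 = 2.25

2.25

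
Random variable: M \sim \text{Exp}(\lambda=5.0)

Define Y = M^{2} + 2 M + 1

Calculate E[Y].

E[Y] = 1*E[M²] + 2*E[M] + 1
E[M] = 0.2
E[M²] = Var(M) + (E[M])² = 0.04 + 0.04 = 0.08
E[Y] = 1*0.08 + 2*0.2 + 1 = 1.48

1.48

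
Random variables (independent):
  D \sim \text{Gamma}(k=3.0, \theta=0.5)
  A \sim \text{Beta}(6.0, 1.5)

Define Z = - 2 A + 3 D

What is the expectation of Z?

E[Z] = 3*E[D] - 2*E[A]
E[D] = 1.5
E[A] = 0.8
E[Z] = 3*1.5 - 2*0.8 = 2.9

2.9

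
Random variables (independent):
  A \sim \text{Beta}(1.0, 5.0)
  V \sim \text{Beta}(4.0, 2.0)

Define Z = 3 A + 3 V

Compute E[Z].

E[Z] = 3*E[A] + 3*E[V]
E[A] = 0.16666667
E[V] = 0.66666667
E[Z] = 3*0.16666667 + 3*0.66666667 = 2.5

2.5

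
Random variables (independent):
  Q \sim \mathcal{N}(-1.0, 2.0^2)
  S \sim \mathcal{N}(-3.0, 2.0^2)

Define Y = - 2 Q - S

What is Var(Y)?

For independent RVs: Var(aX + bY) = a²Var(X) + b²Var(Y)
Var(Q) = 4
Var(S) = 4
Var(Y) = (-2)²*4 + (-1)²*4
= 4*4 + 1*4 = 20

20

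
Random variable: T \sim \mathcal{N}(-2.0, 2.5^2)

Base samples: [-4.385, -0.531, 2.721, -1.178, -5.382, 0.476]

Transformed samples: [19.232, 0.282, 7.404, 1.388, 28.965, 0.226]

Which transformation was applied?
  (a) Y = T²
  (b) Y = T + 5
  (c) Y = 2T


Checking option (a) Y = T²:
  T = -4.385 -> Y = 19.232 ✓
  T = -0.531 -> Y = 0.282 ✓
  T = 2.721 -> Y = 7.404 ✓
All samples match this transformation.

(a) T²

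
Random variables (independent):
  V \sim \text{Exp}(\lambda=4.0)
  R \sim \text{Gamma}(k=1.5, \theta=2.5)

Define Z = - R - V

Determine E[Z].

E[Z] = -1*E[V] - 1*E[R]
E[V] = 0.25
E[R] = 3.75
E[Z] = -1*0.25 - 1*3.75 = -4

-4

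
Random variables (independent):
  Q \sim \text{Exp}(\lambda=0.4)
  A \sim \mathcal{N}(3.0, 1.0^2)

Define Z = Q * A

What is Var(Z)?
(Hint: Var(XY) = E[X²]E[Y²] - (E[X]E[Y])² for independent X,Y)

Var(XY) = E[X²]E[Y²] - (E[X]E[Y])²
E[Q] = 2.5, Var(Q) = 6.25
E[A] = 3, Var(A) = 1
E[Q²] = 6.25 + 2.5² = 12.5
E[A²] = 1 + 3² = 10
Var(Z) = 12.5*10 - (2.5*3)²
= 125 - 56.25 = 68.75

68.75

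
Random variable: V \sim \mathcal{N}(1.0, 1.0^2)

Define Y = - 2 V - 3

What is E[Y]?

For Y = -2V - 3:
E[Y] = -2 * E[V] - 3
E[V] = 1.0 = 1
E[Y] = -2 * 1 - 3 = -5

-5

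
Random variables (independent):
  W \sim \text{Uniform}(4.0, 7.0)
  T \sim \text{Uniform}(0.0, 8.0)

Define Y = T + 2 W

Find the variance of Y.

For independent RVs: Var(aX + bY) = a²Var(X) + b²Var(Y)
Var(W) = 0.75
Var(T) = 5.3333333
Var(Y) = 2²*0.75 + 1²*5.3333333
= 4*0.75 + 1*5.3333333 = 8.3333333

8.3333333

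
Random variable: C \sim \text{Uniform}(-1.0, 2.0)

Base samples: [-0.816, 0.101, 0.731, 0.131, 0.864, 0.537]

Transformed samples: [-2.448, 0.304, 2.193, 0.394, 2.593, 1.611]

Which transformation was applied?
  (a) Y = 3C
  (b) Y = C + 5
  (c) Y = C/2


Checking option (a) Y = 3C:
  C = -0.816 -> Y = -2.448 ✓
  C = 0.101 -> Y = 0.304 ✓
  C = 0.731 -> Y = 2.193 ✓
All samples match this transformation.

(a) 3C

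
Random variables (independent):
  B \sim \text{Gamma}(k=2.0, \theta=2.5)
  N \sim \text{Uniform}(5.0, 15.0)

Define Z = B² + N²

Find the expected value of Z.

E[Z] = E[B²] + E[N²]
E[B²] = Var(B) + E[B]² = 12.5 + 25 = 37.5
E[N²] = Var(N) + E[N]² = 8.3333333 + 100 = 108.33333
E[Z] = 37.5 + 108.33333 = 145.83333

145.83333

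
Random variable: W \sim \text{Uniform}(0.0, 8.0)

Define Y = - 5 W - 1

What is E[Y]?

For Y = -5W - 1:
E[Y] = -5 * E[W] - 1
E[W] = (0 + 8)/2 = 4
E[Y] = -5 * 4 - 1 = -21

-21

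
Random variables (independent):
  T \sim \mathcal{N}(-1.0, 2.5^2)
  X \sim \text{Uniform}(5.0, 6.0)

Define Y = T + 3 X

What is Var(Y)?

For independent RVs: Var(aX + bY) = a²Var(X) + b²Var(Y)
Var(T) = 6.25
Var(X) = 0.083333333
Var(Y) = 1²*6.25 + 3²*0.083333333
= 1*6.25 + 9*0.083333333 = 7

7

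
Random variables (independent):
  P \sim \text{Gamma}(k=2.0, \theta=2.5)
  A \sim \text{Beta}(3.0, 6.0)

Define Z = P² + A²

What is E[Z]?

E[Z] = E[P²] + E[A²]
E[P²] = Var(P) + E[P]² = 12.5 + 25 = 37.5
E[A²] = Var(A) + E[A]² = 0.022222222 + 0.11111111 = 0.13333333
E[Z] = 37.5 + 0.13333333 = 37.633333

37.633333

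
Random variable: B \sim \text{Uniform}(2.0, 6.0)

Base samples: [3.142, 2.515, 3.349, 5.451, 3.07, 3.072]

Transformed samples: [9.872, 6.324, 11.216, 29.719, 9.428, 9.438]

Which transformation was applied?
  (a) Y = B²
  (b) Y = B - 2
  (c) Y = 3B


Checking option (a) Y = B²:
  B = 3.142 -> Y = 9.872 ✓
  B = 2.515 -> Y = 6.324 ✓
  B = 3.349 -> Y = 11.216 ✓
All samples match this transformation.

(a) B²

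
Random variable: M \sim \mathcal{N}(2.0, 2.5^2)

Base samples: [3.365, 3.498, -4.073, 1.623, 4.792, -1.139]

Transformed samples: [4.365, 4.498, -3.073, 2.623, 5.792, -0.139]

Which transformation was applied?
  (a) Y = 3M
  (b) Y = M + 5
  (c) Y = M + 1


Checking option (c) Y = M + 1:
  M = 3.365 -> Y = 4.365 ✓
  M = 3.498 -> Y = 4.498 ✓
  M = -4.073 -> Y = -3.073 ✓
All samples match this transformation.

(c) M + 1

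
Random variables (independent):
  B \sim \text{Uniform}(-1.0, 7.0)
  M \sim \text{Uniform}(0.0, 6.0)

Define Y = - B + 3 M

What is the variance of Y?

For independent RVs: Var(aX + bY) = a²Var(X) + b²Var(Y)
Var(B) = 5.3333333
Var(M) = 3
Var(Y) = (-1)²*5.3333333 + 3²*3
= 1*5.3333333 + 9*3 = 32.333333

32.333333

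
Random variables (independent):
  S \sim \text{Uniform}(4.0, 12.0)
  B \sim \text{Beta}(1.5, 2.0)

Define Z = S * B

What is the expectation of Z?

For independent RVs: E[XY] = E[X]*E[Y]
E[S] = 8
E[B] = 0.42857143
E[Z] = 8 * 0.42857143 = 3.4285714

3.4285714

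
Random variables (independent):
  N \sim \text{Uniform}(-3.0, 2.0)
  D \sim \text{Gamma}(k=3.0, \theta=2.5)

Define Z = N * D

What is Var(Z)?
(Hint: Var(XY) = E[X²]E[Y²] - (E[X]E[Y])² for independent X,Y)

Var(XY) = E[X²]E[Y²] - (E[X]E[Y])²
E[N] = -0.5, Var(N) = 2.0833333
E[D] = 7.5, Var(D) = 18.75
E[N²] = 2.0833333 + (-0.5)² = 2.3333333
E[D²] = 18.75 + 7.5² = 75
Var(Z) = 2.3333333*75 - (-0.5*7.5)²
= 175 - 14.0625 = 160.9375

160.9375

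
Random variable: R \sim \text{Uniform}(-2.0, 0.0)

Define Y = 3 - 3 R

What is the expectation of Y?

For Y = -3R + 3:
E[Y] = -3 * E[R] + 3
E[R] = (-2 + 0)/2 = -1
E[Y] = -3 * (-1) + 3 = 6

6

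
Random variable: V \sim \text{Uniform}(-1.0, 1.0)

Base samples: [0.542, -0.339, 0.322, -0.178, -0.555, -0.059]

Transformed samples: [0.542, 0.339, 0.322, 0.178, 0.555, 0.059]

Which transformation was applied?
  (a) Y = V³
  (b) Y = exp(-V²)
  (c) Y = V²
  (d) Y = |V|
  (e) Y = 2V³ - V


Checking option (d) Y = |V|:
  V = 0.542 -> Y = 0.542 ✓
  V = -0.339 -> Y = 0.339 ✓
  V = 0.322 -> Y = 0.322 ✓
All samples match this transformation.

(d) |V|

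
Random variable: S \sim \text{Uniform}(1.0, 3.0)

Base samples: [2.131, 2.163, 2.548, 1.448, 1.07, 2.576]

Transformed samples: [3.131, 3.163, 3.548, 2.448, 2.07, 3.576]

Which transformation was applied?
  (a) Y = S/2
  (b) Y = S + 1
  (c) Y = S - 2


Checking option (b) Y = S + 1:
  S = 2.131 -> Y = 3.131 ✓
  S = 2.163 -> Y = 3.163 ✓
  S = 2.548 -> Y = 3.548 ✓
All samples match this transformation.

(b) S + 1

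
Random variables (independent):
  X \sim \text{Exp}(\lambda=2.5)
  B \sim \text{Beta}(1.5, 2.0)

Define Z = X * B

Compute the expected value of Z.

For independent RVs: E[XY] = E[X]*E[Y]
E[X] = 0.4
E[B] = 0.42857143
E[Z] = 0.4 * 0.42857143 = 0.17142857

0.17142857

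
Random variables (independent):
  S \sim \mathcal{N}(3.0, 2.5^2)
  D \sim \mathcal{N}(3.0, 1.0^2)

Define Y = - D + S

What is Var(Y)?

For independent RVs: Var(aX + bY) = a²Var(X) + b²Var(Y)
Var(S) = 6.25
Var(D) = 1
Var(Y) = 1²*6.25 + (-1)²*1
= 1*6.25 + 1*1 = 7.25

7.25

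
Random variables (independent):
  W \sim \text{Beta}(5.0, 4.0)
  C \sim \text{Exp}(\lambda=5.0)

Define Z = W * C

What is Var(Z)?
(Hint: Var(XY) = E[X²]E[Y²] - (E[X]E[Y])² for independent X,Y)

Var(XY) = E[X²]E[Y²] - (E[X]E[Y])²
E[W] = 0.55555556, Var(W) = 0.024691358
E[C] = 0.2, Var(C) = 0.04
E[W²] = 0.024691358 + 0.55555556² = 0.33333333
E[C²] = 0.04 + 0.2² = 0.08
Var(Z) = 0.33333333*0.08 - (0.55555556*0.2)²
= 0.026666667 - 0.012345679 = 0.014320988

0.014320988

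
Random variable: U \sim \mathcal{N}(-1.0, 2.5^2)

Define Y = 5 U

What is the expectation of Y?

For Y = 5U:
E[Y] = 5 * E[U]
E[U] = -1.0 = -1
E[Y] = 5 * (-1) = -5

-5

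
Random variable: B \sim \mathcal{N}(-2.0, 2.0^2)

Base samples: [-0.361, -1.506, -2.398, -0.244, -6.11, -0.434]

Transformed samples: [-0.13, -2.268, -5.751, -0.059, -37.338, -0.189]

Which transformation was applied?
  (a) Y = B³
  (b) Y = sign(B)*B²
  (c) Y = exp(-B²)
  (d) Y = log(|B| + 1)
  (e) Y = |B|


Checking option (b) Y = sign(B)*B²:
  B = -0.361 -> Y = -0.13 ✓
  B = -1.506 -> Y = -2.268 ✓
  B = -2.398 -> Y = -5.751 ✓
All samples match this transformation.

(b) sign(B)*B²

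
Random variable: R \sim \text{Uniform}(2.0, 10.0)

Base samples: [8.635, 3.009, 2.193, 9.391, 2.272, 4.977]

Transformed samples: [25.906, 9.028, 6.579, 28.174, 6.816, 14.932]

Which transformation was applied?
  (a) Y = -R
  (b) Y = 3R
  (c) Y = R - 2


Checking option (b) Y = 3R:
  R = 8.635 -> Y = 25.906 ✓
  R = 3.009 -> Y = 9.028 ✓
  R = 2.193 -> Y = 6.579 ✓
All samples match this transformation.

(b) 3R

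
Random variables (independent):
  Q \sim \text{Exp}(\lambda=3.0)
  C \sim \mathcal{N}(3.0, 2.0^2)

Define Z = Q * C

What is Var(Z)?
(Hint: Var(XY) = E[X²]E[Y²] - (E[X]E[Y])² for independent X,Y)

Var(XY) = E[X²]E[Y²] - (E[X]E[Y])²
E[Q] = 0.33333333, Var(Q) = 0.11111111
E[C] = 3, Var(C) = 4
E[Q²] = 0.11111111 + 0.33333333² = 0.22222222
E[C²] = 4 + 3² = 13
Var(Z) = 0.22222222*13 - (0.33333333*3)²
= 2.8888889 - 1 = 1.8888889

1.8888889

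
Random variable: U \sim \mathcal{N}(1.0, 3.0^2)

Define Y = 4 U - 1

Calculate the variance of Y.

For Y = aU + b: Var(Y) = a² * Var(U)
Var(U) = 3.0^2 = 9
Var(Y) = 4² * 9 = 16 * 9 = 144

144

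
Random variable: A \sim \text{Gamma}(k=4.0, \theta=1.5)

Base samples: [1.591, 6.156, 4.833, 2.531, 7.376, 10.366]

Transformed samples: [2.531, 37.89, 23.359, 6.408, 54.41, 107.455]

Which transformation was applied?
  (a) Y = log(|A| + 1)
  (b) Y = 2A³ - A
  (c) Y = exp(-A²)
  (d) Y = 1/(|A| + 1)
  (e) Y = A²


Checking option (e) Y = A²:
  A = 1.591 -> Y = 2.531 ✓
  A = 6.156 -> Y = 37.89 ✓
  A = 4.833 -> Y = 23.359 ✓
All samples match this transformation.

(e) A²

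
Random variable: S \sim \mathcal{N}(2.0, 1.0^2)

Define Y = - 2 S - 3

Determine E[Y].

For Y = -2S - 3:
E[Y] = -2 * E[S] - 3
E[S] = 2.0 = 2
E[Y] = -2 * 2 - 3 = -7

-7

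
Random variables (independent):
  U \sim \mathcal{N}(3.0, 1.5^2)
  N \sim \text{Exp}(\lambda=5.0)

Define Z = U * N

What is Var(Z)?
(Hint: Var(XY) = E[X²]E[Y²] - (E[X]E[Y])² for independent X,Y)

Var(XY) = E[X²]E[Y²] - (E[X]E[Y])²
E[U] = 3, Var(U) = 2.25
E[N] = 0.2, Var(N) = 0.04
E[U²] = 2.25 + 3² = 11.25
E[N²] = 0.04 + 0.2² = 0.08
Var(Z) = 11.25*0.08 - (3*0.2)²
= 0.9 - 0.36 = 0.54

0.54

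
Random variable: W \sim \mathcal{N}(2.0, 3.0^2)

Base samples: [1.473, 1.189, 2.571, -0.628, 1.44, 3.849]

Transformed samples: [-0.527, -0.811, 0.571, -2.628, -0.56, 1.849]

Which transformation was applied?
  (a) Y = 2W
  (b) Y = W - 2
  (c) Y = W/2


Checking option (b) Y = W - 2:
  W = 1.473 -> Y = -0.527 ✓
  W = 1.189 -> Y = -0.811 ✓
  W = 2.571 -> Y = 0.571 ✓
All samples match this transformation.

(b) W - 2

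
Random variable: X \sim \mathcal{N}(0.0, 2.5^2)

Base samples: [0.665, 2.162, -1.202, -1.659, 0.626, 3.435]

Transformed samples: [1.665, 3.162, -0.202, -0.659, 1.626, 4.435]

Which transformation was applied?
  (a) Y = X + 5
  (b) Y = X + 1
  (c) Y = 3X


Checking option (b) Y = X + 1:
  X = 0.665 -> Y = 1.665 ✓
  X = 2.162 -> Y = 3.162 ✓
  X = -1.202 -> Y = -0.202 ✓
All samples match this transformation.

(b) X + 1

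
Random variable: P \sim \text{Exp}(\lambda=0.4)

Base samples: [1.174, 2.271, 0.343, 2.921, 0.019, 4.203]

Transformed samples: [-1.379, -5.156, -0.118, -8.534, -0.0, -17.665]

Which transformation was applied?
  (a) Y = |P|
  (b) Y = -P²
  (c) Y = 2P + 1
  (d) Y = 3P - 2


Checking option (b) Y = -P²:
  P = 1.174 -> Y = -1.379 ✓
  P = 2.271 -> Y = -5.156 ✓
  P = 0.343 -> Y = -0.118 ✓
All samples match this transformation.

(b) -P²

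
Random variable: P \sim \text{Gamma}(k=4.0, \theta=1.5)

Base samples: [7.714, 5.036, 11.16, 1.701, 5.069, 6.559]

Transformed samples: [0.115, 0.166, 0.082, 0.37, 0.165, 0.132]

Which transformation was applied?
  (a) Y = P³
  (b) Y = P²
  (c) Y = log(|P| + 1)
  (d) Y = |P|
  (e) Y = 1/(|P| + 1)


Checking option (e) Y = 1/(|P| + 1):
  P = 7.714 -> Y = 0.115 ✓
  P = 5.036 -> Y = 0.166 ✓
  P = 11.16 -> Y = 0.082 ✓
All samples match this transformation.

(e) 1/(|P| + 1)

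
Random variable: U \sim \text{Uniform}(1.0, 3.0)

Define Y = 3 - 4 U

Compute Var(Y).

For Y = aU + b: Var(Y) = a² * Var(U)
Var(U) = (3 - 1)^2/12 = 0.33333333
Var(Y) = (-4)² * 0.33333333 = 16 * 0.33333333 = 5.3333333

5.3333333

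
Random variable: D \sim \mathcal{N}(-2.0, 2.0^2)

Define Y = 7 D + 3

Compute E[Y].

For Y = 7D + 3:
E[Y] = 7 * E[D] + 3
E[D] = -2.0 = -2
E[Y] = 7 * (-2) + 3 = -11

-11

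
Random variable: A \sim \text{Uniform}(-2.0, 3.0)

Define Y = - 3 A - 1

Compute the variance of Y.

For Y = aA + b: Var(Y) = a² * Var(A)
Var(A) = (3 + 2)^2/12 = 2.0833333
Var(Y) = (-3)² * 2.0833333 = 9 * 2.0833333 = 18.75

18.75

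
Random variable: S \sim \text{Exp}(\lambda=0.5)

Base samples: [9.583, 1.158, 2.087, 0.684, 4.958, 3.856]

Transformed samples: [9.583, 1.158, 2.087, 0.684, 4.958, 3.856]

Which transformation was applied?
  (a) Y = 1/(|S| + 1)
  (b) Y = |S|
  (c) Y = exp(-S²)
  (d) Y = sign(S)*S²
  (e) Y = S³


Checking option (b) Y = |S|:
  S = 9.583 -> Y = 9.583 ✓
  S = 1.158 -> Y = 1.158 ✓
  S = 2.087 -> Y = 2.087 ✓
All samples match this transformation.

(b) |S|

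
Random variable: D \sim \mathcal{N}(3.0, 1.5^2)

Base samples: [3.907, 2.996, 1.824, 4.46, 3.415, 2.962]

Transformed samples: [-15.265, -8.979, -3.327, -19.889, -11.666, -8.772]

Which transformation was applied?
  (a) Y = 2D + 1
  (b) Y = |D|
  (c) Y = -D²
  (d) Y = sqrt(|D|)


Checking option (c) Y = -D²:
  D = 3.907 -> Y = -15.265 ✓
  D = 2.996 -> Y = -8.979 ✓
  D = 1.824 -> Y = -3.327 ✓
All samples match this transformation.

(c) -D²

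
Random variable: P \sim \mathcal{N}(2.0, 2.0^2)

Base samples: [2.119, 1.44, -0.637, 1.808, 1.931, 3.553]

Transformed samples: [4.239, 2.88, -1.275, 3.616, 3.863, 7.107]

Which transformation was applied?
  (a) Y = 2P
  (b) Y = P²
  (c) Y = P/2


Checking option (a) Y = 2P:
  P = 2.119 -> Y = 4.239 ✓
  P = 1.44 -> Y = 2.88 ✓
  P = -0.637 -> Y = -1.275 ✓
All samples match this transformation.

(a) 2P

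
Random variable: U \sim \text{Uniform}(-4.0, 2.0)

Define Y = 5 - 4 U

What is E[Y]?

For Y = -4U + 5:
E[Y] = -4 * E[U] + 5
E[U] = (-4 + 2)/2 = -1
E[Y] = -4 * (-1) + 5 = 9

9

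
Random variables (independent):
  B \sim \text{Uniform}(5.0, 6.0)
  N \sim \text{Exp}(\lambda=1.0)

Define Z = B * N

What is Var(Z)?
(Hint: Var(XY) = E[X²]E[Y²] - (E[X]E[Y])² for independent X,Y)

Var(XY) = E[X²]E[Y²] - (E[X]E[Y])²
E[B] = 5.5, Var(B) = 0.083333333
E[N] = 1, Var(N) = 1
E[B²] = 0.083333333 + 5.5² = 30.333333
E[N²] = 1 + 1² = 2
Var(Z) = 30.333333*2 - (5.5*1)²
= 60.666667 - 30.25 = 30.416667

30.416667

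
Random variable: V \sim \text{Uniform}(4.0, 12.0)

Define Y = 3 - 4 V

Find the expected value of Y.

For Y = -4V + 3:
E[Y] = -4 * E[V] + 3
E[V] = (4 + 12)/2 = 8
E[Y] = -4 * 8 + 3 = -29

-29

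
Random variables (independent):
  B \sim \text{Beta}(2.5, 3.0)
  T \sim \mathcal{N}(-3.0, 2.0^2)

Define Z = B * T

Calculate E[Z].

For independent RVs: E[XY] = E[X]*E[Y]
E[B] = 0.45454545
E[T] = -3
E[Z] = 0.45454545 * (-3) = -1.3636364

-1.3636364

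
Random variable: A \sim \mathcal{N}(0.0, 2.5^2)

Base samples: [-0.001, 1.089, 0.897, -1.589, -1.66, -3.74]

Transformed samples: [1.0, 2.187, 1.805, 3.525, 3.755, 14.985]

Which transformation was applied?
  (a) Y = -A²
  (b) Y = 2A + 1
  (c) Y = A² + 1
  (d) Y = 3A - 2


Checking option (c) Y = A² + 1:
  A = -0.001 -> Y = 1.0 ✓
  A = 1.089 -> Y = 2.187 ✓
  A = 0.897 -> Y = 1.805 ✓
All samples match this transformation.

(c) A² + 1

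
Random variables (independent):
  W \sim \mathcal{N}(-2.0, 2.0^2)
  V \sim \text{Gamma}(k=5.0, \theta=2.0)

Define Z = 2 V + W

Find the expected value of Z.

E[Z] = 1*E[W] + 2*E[V]
E[W] = -2
E[V] = 10
E[Z] = 1*(-2) + 2*10 = 18

18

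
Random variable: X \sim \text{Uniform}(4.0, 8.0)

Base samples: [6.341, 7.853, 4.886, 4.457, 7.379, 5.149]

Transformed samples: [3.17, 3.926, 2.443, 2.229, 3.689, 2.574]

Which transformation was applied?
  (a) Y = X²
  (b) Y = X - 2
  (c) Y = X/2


Checking option (c) Y = X/2:
  X = 6.341 -> Y = 3.17 ✓
  X = 7.853 -> Y = 3.926 ✓
  X = 4.886 -> Y = 2.443 ✓
All samples match this transformation.

(c) X/2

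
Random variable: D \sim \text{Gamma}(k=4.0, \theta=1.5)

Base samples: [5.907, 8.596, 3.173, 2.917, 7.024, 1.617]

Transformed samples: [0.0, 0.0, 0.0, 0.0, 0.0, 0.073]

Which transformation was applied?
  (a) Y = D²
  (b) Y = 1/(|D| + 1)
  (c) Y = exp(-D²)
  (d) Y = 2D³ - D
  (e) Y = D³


Checking option (c) Y = exp(-D²):
  D = 5.907 -> Y = 0.0 ✓
  D = 8.596 -> Y = 0.0 ✓
  D = 3.173 -> Y = 0.0 ✓
All samples match this transformation.

(c) exp(-D²)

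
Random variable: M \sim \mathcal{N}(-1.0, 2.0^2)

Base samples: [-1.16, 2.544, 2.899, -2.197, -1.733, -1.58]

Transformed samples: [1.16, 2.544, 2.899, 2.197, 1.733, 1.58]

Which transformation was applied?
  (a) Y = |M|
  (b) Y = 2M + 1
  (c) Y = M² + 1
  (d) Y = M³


Checking option (a) Y = |M|:
  M = -1.16 -> Y = 1.16 ✓
  M = 2.544 -> Y = 2.544 ✓
  M = 2.899 -> Y = 2.899 ✓
All samples match this transformation.

(a) |M|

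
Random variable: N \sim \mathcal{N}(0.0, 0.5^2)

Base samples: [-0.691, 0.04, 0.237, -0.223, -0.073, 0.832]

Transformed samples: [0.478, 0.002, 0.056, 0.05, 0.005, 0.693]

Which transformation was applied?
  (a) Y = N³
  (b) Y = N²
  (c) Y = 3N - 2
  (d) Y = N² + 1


Checking option (b) Y = N²:
  N = -0.691 -> Y = 0.478 ✓
  N = 0.04 -> Y = 0.002 ✓
  N = 0.237 -> Y = 0.056 ✓
All samples match this transformation.

(b) N²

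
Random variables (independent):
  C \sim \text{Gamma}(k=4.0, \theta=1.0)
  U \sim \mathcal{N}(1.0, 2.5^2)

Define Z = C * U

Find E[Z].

For independent RVs: E[XY] = E[X]*E[Y]
E[C] = 4
E[U] = 1
E[Z] = 4 * 1 = 4

4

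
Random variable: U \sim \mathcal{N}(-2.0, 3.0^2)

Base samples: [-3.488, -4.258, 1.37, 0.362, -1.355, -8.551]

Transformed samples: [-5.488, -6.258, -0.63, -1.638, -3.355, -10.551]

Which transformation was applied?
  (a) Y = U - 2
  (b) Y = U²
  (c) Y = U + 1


Checking option (a) Y = U - 2:
  U = -3.488 -> Y = -5.488 ✓
  U = -4.258 -> Y = -6.258 ✓
  U = 1.37 -> Y = -0.63 ✓
All samples match this transformation.

(a) U - 2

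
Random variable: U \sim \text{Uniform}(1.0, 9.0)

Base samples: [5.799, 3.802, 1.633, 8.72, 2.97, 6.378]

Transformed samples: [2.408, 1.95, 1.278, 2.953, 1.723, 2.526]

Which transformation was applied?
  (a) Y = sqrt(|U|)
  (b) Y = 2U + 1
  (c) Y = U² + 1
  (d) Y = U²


Checking option (a) Y = sqrt(|U|):
  U = 5.799 -> Y = 2.408 ✓
  U = 3.802 -> Y = 1.95 ✓
  U = 1.633 -> Y = 1.278 ✓
All samples match this transformation.

(a) sqrt(|U|)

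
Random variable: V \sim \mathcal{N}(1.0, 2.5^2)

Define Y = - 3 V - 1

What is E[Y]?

For Y = -3V - 1:
E[Y] = -3 * E[V] - 1
E[V] = 1.0 = 1
E[Y] = -3 * 1 - 1 = -4

-4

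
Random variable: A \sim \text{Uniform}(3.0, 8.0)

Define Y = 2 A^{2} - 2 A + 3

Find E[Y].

E[Y] = 2*E[A²] - 2*E[A] + 3
E[A] = 5.5
E[A²] = Var(A) + (E[A])² = 2.0833333 + 30.25 = 32.333333
E[Y] = 2*32.333333 - 2*5.5 + 3 = 56.666667

56.666667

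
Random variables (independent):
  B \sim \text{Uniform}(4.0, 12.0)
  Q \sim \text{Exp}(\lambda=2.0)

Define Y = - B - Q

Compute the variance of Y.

For independent RVs: Var(aX + bY) = a²Var(X) + b²Var(Y)
Var(B) = 5.3333333
Var(Q) = 0.25
Var(Y) = (-1)²*5.3333333 + (-1)²*0.25
= 1*5.3333333 + 1*0.25 = 5.5833333

5.5833333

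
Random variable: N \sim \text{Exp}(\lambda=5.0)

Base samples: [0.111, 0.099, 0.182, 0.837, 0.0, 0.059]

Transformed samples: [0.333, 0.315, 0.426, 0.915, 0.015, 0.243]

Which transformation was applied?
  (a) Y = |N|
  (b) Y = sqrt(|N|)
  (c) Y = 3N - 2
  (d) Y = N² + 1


Checking option (b) Y = sqrt(|N|):
  N = 0.111 -> Y = 0.333 ✓
  N = 0.099 -> Y = 0.315 ✓
  N = 0.182 -> Y = 0.426 ✓
All samples match this transformation.

(b) sqrt(|N|)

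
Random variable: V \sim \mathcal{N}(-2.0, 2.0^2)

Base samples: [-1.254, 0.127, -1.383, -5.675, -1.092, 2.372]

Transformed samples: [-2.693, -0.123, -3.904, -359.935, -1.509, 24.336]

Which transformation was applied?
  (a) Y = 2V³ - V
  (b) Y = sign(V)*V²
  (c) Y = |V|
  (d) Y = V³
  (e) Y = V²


Checking option (a) Y = 2V³ - V:
  V = -1.254 -> Y = -2.693 ✓
  V = 0.127 -> Y = -0.123 ✓
  V = -1.383 -> Y = -3.904 ✓
All samples match this transformation.

(a) 2V³ - V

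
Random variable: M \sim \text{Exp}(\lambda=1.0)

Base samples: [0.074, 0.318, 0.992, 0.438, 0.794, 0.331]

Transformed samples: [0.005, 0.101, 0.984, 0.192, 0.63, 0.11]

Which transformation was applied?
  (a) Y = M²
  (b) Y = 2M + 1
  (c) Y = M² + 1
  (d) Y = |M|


Checking option (a) Y = M²:
  M = 0.074 -> Y = 0.005 ✓
  M = 0.318 -> Y = 0.101 ✓
  M = 0.992 -> Y = 0.984 ✓
All samples match this transformation.

(a) M²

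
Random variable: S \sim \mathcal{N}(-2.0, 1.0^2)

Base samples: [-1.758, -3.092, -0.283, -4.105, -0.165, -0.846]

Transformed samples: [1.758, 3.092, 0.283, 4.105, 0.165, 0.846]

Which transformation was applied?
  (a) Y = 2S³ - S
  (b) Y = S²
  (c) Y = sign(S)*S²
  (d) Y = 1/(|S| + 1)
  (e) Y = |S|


Checking option (e) Y = |S|:
  S = -1.758 -> Y = 1.758 ✓
  S = -3.092 -> Y = 3.092 ✓
  S = -0.283 -> Y = 0.283 ✓
All samples match this transformation.

(e) |S|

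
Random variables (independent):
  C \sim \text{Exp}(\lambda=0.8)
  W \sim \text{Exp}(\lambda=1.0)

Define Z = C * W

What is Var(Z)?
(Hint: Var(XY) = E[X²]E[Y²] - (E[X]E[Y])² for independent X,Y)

Var(XY) = E[X²]E[Y²] - (E[X]E[Y])²
E[C] = 1.25, Var(C) = 1.5625
E[W] = 1, Var(W) = 1
E[C²] = 1.5625 + 1.25² = 3.125
E[W²] = 1 + 1² = 2
Var(Z) = 3.125*2 - (1.25*1)²
= 6.25 - 1.5625 = 4.6875

4.6875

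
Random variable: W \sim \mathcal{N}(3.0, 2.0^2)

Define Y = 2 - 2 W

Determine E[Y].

For Y = -2W + 2:
E[Y] = -2 * E[W] + 2
E[W] = 3.0 = 3
E[Y] = -2 * 3 + 2 = -4

-4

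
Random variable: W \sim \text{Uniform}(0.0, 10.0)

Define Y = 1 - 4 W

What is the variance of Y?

For Y = aW + b: Var(Y) = a² * Var(W)
Var(W) = (10 - 0)^2/12 = 8.3333333
Var(Y) = (-4)² * 8.3333333 = 16 * 8.3333333 = 133.33333

133.33333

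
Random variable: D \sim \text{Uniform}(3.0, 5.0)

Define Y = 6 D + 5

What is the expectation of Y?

For Y = 6D + 5:
E[Y] = 6 * E[D] + 5
E[D] = (3 + 5)/2 = 4
E[Y] = 6 * 4 + 5 = 29

29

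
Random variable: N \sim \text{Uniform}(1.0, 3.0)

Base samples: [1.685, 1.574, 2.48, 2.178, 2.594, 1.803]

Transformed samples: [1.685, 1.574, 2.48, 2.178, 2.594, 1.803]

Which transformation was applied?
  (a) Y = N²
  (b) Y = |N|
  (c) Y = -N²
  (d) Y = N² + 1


Checking option (b) Y = |N|:
  N = 1.685 -> Y = 1.685 ✓
  N = 1.574 -> Y = 1.574 ✓
  N = 2.48 -> Y = 2.48 ✓
All samples match this transformation.

(b) |N|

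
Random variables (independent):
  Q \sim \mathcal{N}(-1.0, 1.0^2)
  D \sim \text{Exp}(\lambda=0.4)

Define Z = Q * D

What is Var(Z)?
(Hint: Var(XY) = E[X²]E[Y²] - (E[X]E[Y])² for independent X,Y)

Var(XY) = E[X²]E[Y²] - (E[X]E[Y])²
E[Q] = -1, Var(Q) = 1
E[D] = 2.5, Var(D) = 6.25
E[Q²] = 1 + (-1)² = 2
E[D²] = 6.25 + 2.5² = 12.5
Var(Z) = 2*12.5 - (-1*2.5)²
= 25 - 6.25 = 18.75

18.75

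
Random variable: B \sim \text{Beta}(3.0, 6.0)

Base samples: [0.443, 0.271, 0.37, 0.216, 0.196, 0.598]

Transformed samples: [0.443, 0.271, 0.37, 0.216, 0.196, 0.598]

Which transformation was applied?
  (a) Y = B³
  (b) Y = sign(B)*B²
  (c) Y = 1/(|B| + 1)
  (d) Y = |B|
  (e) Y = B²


Checking option (d) Y = |B|:
  B = 0.443 -> Y = 0.443 ✓
  B = 0.271 -> Y = 0.271 ✓
  B = 0.37 -> Y = 0.37 ✓
All samples match this transformation.

(d) |B|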